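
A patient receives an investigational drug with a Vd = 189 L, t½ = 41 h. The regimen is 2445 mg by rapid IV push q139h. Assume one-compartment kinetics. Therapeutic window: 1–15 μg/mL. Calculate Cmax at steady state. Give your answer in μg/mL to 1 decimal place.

τ/t½ = 139/41 ≈ 3.3902, so fraction remaining f = (1/2)^(139/41) ≈ 0.0954.
Accumulation ratio R = 1/(1 − f) ≈ 1/0.9046 ≈ 1.1055.
Each bolus raises the concentration by D/Vd = 2445/189 ≈ 12.937 μg/mL.
Steady-state peak Cmax,ss = C₀·R ≈ 12.937 × 1.1055 ≈ 14.302 μg/mL.
Peak 14.3 μg/mL vs MTC 15 μg/mL: below toxic threshold.

14.3 μg/mL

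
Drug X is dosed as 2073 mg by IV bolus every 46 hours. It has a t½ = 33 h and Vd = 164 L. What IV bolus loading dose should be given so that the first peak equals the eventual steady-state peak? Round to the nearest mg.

f = (1/2)^(46/33) ≈ 0.380524; accumulation ratio R = 1/(1−f) ≈ 1.61427.
Loading dose to hit Cmax,ss on first dose: D_load = D_maint·R ≈ 2073 × 1.61427 ≈ 3346.38 mg.

3346 mg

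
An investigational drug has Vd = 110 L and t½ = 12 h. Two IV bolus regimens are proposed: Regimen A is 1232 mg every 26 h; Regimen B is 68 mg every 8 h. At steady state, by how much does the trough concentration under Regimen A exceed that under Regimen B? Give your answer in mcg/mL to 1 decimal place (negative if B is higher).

Regimen A: f = (1/2)^(26/12) ≈ 0.2227; Cmin,ss = (1232/110)·f/(1−f) ≈ 3.209 mcg/mL.
Regimen B: f = (1/2)^(8/12) ≈ 0.6300; Cmin,ss = (68/110)·f/(1−f) ≈ 1.053 mcg/mL.
Difference ≈ 3.209 − 1.053 ≈ 2.156 mcg/mL.

2.2 mcg/mL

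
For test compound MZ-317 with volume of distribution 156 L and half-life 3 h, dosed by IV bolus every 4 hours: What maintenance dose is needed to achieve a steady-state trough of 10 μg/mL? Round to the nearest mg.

τ/t½ = 4/3 ≈ 1.3333, so f = (1/2)^(4/3) ≈ 0.396850.
Cmin,ss = (D/Vd)·f/(1−f), so D = Cmin,ss·Vd·(1−f)/f.
D = 10 × 156 × (1−f)/f ≈ 10 × 156 × 1.51984 ≈ 2370.95 mg.

2371 mg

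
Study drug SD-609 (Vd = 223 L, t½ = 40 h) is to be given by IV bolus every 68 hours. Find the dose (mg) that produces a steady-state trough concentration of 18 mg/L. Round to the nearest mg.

9028 mg

τ/t½ = 68/40 ≈ 1.7, so f = (1/2)^(68/40) ≈ 0.307786.
Cmin,ss = (D/Vd)·f/(1−f), so D = Cmin,ss·Vd·(1−f)/f.
D = 18 × 223 × (1−f)/f ≈ 18 × 223 × 2.24901 ≈ 9027.53 mg.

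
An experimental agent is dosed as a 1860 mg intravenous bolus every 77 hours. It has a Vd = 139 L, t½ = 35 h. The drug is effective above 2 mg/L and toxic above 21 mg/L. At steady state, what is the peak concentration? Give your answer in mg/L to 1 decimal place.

k = ln2/t½ = ln2/35 ≈ 0.019804 h⁻¹; fraction remaining f = e^(−kτ) = e^(−0.019804×77) ≈ 0.2176.
At steady state, accumulation factor R = 1/(1 − e^(−kτ)) ≈ 1.2781.
Single-dose peak C₀ = D/Vd = 1860/139 ≈ 13.381 mg/L.
Cmax,ss = C₀/(1 − f) ≈ 13.381/0.7824 ≈ 17.103 mg/L.
Peak 17.1 mg/L vs MTC 21 mg/L: below toxic threshold.

17.1 mg/L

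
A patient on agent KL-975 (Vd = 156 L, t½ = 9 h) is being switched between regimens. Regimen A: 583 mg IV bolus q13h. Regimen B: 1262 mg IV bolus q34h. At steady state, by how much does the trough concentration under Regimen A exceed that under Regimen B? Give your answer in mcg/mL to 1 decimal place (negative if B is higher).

1.5 mcg/mL

Regimen A: f = (1/2)^(13/9) ≈ 0.3674; Cmin,ss = (583/156)·f/(1−f) ≈ 2.170 mcg/mL.
Regimen B: f = (1/2)^(34/9) ≈ 0.0729; Cmin,ss = (1262/156)·f/(1−f) ≈ 0.636 mcg/mL.
Difference ≈ 2.170 − 0.636 ≈ 1.534 mcg/mL.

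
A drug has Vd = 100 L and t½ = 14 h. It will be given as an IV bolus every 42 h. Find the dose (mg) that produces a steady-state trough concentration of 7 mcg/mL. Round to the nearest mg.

τ/t½ = 42/14 ≈ 3, so f = (1/2)^(42/14) ≈ 0.125000.
Cmin,ss = (D/Vd)·f/(1−f), so D = Cmin,ss·Vd·(1−f)/f.
D = 7 × 100 × (1−f)/f ≈ 7 × 100 × 7.00000 ≈ 4900.00 mg.

4900 mg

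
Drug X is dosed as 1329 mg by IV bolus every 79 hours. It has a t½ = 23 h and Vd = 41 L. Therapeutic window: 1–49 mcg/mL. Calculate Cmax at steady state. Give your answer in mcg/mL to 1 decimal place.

35.7 mcg/mL

τ/t½ = 79/23 ≈ 3.4348, so fraction remaining f = (1/2)^(79/23) ≈ 0.0925.
Accumulation ratio R = 1/(1 − f) ≈ 1/0.9075 ≈ 1.1019.
Each bolus raises the concentration by D/Vd = 1329/41 ≈ 32.415 mcg/mL.
Steady-state peak Cmax,ss = C₀·R ≈ 32.415 × 1.1019 ≈ 35.718 mcg/mL.
Peak 35.7 mcg/mL vs MTC 49 mcg/mL: below toxic threshold.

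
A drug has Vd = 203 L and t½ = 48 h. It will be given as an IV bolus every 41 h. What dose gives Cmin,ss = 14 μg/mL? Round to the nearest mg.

2296 mg

τ/t½ = 41/48 ≈ 0.85417, so f = (1/2)^(41/48) ≈ 0.553185.
Cmin,ss = (D/Vd)·f/(1−f), so D = Cmin,ss·Vd·(1−f)/f.
D = 14 × 203 × (1−f)/f ≈ 14 × 203 × 0.80771 ≈ 2295.51 mg.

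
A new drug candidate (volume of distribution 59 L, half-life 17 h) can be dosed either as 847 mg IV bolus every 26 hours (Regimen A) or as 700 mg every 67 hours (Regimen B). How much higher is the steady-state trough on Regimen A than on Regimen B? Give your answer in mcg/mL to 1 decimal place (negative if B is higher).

Regimen A: f = (1/2)^(26/17) ≈ 0.3464; Cmin,ss = (847/59)·f/(1−f) ≈ 7.608 mcg/mL.
Regimen B: f = (1/2)^(67/17) ≈ 0.0651; Cmin,ss = (700/59)·f/(1−f) ≈ 0.826 mcg/mL.
Difference ≈ 7.608 − 0.826 ≈ 6.782 mcg/mL.

6.8 mcg/mL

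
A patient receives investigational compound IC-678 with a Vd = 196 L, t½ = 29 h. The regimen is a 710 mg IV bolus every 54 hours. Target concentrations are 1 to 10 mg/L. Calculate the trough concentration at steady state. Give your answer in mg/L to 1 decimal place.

1.4 mg/L

Over one 54-h interval, 54/29 ≈ 1.8621 half-lives elapse, leaving f ≈ 0.2751 of each dose.
Each bolus raises the concentration by D/Vd = 710/196 ≈ 3.622 mg/L.
Steady-state trough Cmin,ss = C₀·f/(1−f) ≈ 3.622 × 0.2751/0.7249 ≈ 1.375 mg/L.
Trough 1.4 mg/L vs MEC 1 mg/L: adequate.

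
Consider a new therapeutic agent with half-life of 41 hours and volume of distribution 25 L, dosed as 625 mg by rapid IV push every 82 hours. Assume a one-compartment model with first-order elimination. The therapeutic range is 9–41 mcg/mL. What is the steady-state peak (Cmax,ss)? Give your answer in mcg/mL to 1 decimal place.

τ = 82 h = 2 half-lives, so f = (1/2)^2 = 0.25.
Accumulation ratio R = 1/(1 − f) = 1/0.75 = 4/3.
Single-dose peak C₀ = D/Vd = 625/25 = 25 mcg/mL.
Steady-state peak Cmax,ss = C₀·R = 25 × 4/3 ≈ 33.333 mcg/mL.
Peak 33.3 mcg/mL vs MTC 41 mcg/mL: below toxic threshold.

33.3 mcg/mL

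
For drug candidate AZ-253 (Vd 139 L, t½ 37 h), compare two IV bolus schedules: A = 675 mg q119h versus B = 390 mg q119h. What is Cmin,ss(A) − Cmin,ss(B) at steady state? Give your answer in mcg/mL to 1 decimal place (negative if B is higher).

Regimen A: f = (1/2)^(119/37) ≈ 0.1076; Cmin,ss = (675/139)·f/(1−f) ≈ 0.586 mcg/mL.
Regimen B: f = (1/2)^(119/37) ≈ 0.1076; Cmin,ss = (390/139)·f/(1−f) ≈ 0.338 mcg/mL.
Difference ≈ 0.586 − 0.338 ≈ 0.248 mcg/mL.

0.2 mcg/mL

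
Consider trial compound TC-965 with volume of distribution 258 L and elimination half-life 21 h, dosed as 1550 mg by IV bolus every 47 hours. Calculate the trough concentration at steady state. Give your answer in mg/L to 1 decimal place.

1.6 mg/L

τ/t½ = 47/21 ≈ 2.2381, so fraction remaining f = (1/2)^(47/21) ≈ 0.2120.
Accumulation ratio R = 1/(1 − f) ≈ 1/0.7880 ≈ 1.2690.
Single-dose peak C₀ = D/Vd = 1550/258 ≈ 6.008 mg/L.
Cmax,ss = C₀/(1 − f) ≈ 6.008/0.7880 ≈ 7.624 mg/L.
One interval later, Cmin,ss = Cmax,ss·e^(−kτ) ≈ 7.624 × 0.2120 ≈ 1.616 mg/L.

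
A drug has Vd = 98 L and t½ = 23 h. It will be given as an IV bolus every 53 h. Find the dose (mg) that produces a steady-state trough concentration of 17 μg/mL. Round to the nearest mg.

τ/t½ = 53/23 ≈ 2.3043, so f = (1/2)^(53/23) ≈ 0.202452.
Cmin,ss = (D/Vd)·f/(1−f), so D = Cmin,ss·Vd·(1−f)/f.
D = 17 × 98 × (1−f)/f ≈ 17 × 98 × 3.93944 ≈ 6563.11 mg.

6563 mg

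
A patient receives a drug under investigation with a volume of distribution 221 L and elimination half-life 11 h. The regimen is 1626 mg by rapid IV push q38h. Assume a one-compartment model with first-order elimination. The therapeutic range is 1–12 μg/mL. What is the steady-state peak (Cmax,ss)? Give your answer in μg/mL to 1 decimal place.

τ/t½ = 38/11 ≈ 3.4545, so fraction remaining f = (1/2)^(38/11) ≈ 0.0912.
Accumulation ratio R = 1/(1 − f) ≈ 1/0.9088 ≈ 1.1004.
Each bolus raises the concentration by D/Vd = 1626/221 ≈ 7.357 μg/mL.
Steady-state peak Cmax,ss = C₀·R ≈ 7.357 × 1.1004 ≈ 8.096 μg/mL.
Peak 8.1 μg/mL vs MTC 12 μg/mL: below toxic threshold.

8.1 μg/mL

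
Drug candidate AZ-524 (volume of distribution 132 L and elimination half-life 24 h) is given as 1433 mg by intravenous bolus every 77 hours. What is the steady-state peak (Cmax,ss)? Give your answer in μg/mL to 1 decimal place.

12.2 μg/mL

Over one 77-h interval, 77/24 ≈ 3.2083 half-lives elapse, leaving f ≈ 0.1082 of each dose.
At steady state, accumulation factor R = 1/(1 − e^(−kτ)) ≈ 1.1213.
Single-dose peak C₀ = D/Vd = 1433/132 ≈ 10.856 μg/mL.
Cmax,ss = C₀/(1 − f) ≈ 10.856/0.8918 ≈ 12.173 μg/mL.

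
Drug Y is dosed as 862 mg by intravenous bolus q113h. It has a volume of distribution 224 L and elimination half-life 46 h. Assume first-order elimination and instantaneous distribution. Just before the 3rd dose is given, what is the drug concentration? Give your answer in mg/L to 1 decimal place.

0.8 mg/L

f = (1/2)^(τ/t½) = (1/2)^(113/46) ≈ 0.1822.
C₀ = D/Vd = 862/224 ≈ 3.848 mg/L.
Before the 3rd dose, 2 doses have been given. Superposition: Cmin = C₀·(f + f²).
≈ 3.848 × (0.1822 + 0.0332) ≈ 3.848 × 0.2154 ≈ 0.829 mg/L.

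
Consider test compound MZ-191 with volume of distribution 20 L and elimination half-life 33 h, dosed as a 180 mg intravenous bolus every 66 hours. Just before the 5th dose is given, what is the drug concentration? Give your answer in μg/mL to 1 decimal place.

f = (1/2)^(τ/t½) = (1/2)^(66/33) ≈ 0.2500.
C₀ = D/Vd = 180/20 ≈ 9.000 μg/mL.
Before the 5th dose, 4 doses have been given. Superposition: Cmin = C₀·(f + f² + … + f^4).
≈ 9.000 × (0.2500 + 0.0625 + 0.0156 + 0.0039) ≈ 9.000 × 0.3320 ≈ 2.988 μg/mL.

3.0 μg/mL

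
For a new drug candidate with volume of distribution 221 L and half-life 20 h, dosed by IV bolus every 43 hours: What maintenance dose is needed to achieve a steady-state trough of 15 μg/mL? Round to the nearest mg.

τ/t½ = 43/20 ≈ 2.15, so f = (1/2)^(43/20) ≈ 0.225313.
Cmin,ss = (D/Vd)·f/(1−f), so D = Cmin,ss·Vd·(1−f)/f.
D = 15 × 221 × (1−f)/f ≈ 15 × 221 × 3.43827 ≈ 11397.87 mg.

11398 mg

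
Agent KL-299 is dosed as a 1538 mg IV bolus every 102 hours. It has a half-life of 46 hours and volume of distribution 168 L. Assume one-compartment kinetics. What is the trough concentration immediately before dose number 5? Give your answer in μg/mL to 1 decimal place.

f = (1/2)^(τ/t½) = (1/2)^(102/46) ≈ 0.2150.
C₀ = D/Vd = 1538/168 ≈ 9.155 μg/mL.
Before the 5th dose, 4 doses have been given. Superposition: Cmin = C₀·(f + f² + … + f^4).
≈ 9.155 × (0.2150 + 0.0462 + 0.0099 + 0.0021) ≈ 9.155 × 0.2732 ≈ 2.501 μg/mL.

2.5 μg/mL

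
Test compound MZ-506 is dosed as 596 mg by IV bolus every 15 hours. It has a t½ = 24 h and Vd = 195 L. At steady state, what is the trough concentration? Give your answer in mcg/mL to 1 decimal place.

Over one 15-h interval, 15/24 ≈ 0.625 half-lives elapse, leaving f ≈ 0.6484 of each dose.
At steady state, accumulation factor R = 1/(1 − e^(−kτ)) ≈ 2.8441.
Single-dose peak C₀ = D/Vd = 596/195 ≈ 3.056 mcg/mL.
Cmax,ss = C₀/(1 − f) ≈ 3.056/0.3516 ≈ 8.692 mcg/mL.
One interval later, Cmin,ss = Cmax,ss·e^(−kτ) ≈ 8.692 × 0.6484 ≈ 5.636 mcg/mL.

5.6 mcg/mL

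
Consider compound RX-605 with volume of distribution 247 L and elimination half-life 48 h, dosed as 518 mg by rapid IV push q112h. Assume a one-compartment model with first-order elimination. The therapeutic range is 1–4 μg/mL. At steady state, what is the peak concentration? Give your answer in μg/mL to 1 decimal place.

2.6 μg/mL

Over one 112-h interval, 112/48 ≈ 2.3333 half-lives elapse, leaving f ≈ 0.1984 of each dose.
At steady state, accumulation factor R = 1/(1 − e^(−kτ)) ≈ 1.2475.
Single-dose peak C₀ = D/Vd = 518/247 ≈ 2.097 μg/mL.
Cmax,ss = C₀/(1 − f) ≈ 2.097/0.8016 ≈ 2.616 μg/mL.
Peak 2.6 μg/mL vs MTC 4 μg/mL: below toxic threshold.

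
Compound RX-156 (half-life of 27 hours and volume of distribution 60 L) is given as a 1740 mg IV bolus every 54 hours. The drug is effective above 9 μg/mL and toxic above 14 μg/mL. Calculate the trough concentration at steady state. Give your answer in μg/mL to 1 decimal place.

τ = 54 h = 2 half-lives, so f = (1/2)^2 = 0.25.
At steady state, R = 1/(1 − 0.25) = 4/3.
Single-dose peak C₀ = D/Vd = 1740/60 = 29 μg/mL.
Steady-state peak Cmax,ss = C₀·R = 29 × 4/3 ≈ 38.667 μg/mL.
Steady-state trough Cmin,ss = Cmax,ss·f ≈ 38.667 × 0.25 ≈ 9.667 μg/mL.
Trough 9.7 μg/mL vs MEC 9 μg/mL: adequate.

9.7 μg/mL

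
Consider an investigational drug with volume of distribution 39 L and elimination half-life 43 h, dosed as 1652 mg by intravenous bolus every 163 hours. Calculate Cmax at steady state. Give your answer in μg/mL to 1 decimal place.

45.7 μg/mL

Over one 163-h interval, 163/43 ≈ 3.7907 half-lives elapse, leaving f ≈ 0.0723 of each dose.
Accumulation ratio R = 1/(1 − f) ≈ 1/0.9277 ≈ 1.0779.
Each bolus raises the concentration by D/Vd = 1652/39 ≈ 42.359 μg/mL.
Steady-state peak Cmax,ss = C₀·R ≈ 42.359 × 1.0779 ≈ 45.659 μg/mL.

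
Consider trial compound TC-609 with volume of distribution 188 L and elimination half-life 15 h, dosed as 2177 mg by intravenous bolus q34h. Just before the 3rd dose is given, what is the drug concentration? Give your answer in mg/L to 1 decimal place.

f = (1/2)^(τ/t½) = (1/2)^(34/15) ≈ 0.2078.
C₀ = D/Vd = 2177/188 ≈ 11.580 mg/L.
Before the 3rd dose, 2 doses have been given. Superposition: Cmin = C₀·(f + f²).
≈ 11.580 × (0.2078 + 0.0432) ≈ 11.580 × 0.2510 ≈ 2.907 mg/L.

2.9 mg/L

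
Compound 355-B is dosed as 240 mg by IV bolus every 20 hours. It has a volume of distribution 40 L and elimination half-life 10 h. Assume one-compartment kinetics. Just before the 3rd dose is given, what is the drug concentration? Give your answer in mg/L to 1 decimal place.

1.9 mg/L

f = (1/2)^(τ/t½) = (1/2)^(20/10) ≈ 0.2500.
C₀ = D/Vd = 240/40 ≈ 6.000 mg/L.
Before the 3rd dose, 2 doses have been given. Superposition: Cmin = C₀·(f + f²).
≈ 6.000 × (0.2500 + 0.0625) ≈ 6.000 × 0.3125 ≈ 1.875 mg/L.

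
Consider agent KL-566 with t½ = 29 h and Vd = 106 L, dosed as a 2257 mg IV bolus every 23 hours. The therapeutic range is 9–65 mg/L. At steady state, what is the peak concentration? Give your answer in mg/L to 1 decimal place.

τ/t½ = 23/29 ≈ 0.7931, so fraction remaining f = (1/2)^(23/29) ≈ 0.5771.
Accumulation ratio R = 1/(1 − f) ≈ 1/0.4229 ≈ 2.3646.
Each bolus raises the concentration by D/Vd = 2257/106 ≈ 21.292 mg/L.
Steady-state peak Cmax,ss = C₀·R ≈ 21.292 × 2.3646 ≈ 50.347 mg/L.
Peak 50.3 mg/L vs MTC 65 mg/L: below toxic threshold.

50.3 mg/L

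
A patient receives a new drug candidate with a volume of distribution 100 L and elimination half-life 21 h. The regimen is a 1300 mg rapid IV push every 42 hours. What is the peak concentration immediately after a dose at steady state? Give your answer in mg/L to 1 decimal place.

17.3 mg/L

The dosing interval is 2 half-lives, so f = 2^(−2) = 0.25.
Accumulation ratio R = 1/(1 − f) = 1/0.75 = 4/3.
Single-dose peak C₀ = D/Vd = 1300/100 = 13 mg/L.
Steady-state peak Cmax,ss = C₀·R = 13 × 4/3 ≈ 17.333 mg/L.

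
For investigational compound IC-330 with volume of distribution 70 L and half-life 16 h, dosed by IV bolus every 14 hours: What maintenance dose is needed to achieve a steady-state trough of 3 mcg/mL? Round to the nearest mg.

τ/t½ = 14/16 ≈ 0.875, so f = (1/2)^(14/16) ≈ 0.545254.
Cmin,ss = (D/Vd)·f/(1−f), so D = Cmin,ss·Vd·(1−f)/f.
D = 3 × 70 × (1−f)/f ≈ 3 × 70 × 0.83401 ≈ 175.14 mg.

175 mg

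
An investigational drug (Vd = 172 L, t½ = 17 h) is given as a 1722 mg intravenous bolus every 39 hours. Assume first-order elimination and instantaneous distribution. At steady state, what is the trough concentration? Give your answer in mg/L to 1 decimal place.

Over one 39-h interval, 39/17 ≈ 2.2941 half-lives elapse, leaving f ≈ 0.2039 of each dose.
Accumulation ratio R = 1/(1 − f) ≈ 1/0.7961 ≈ 1.2561.
Each bolus raises the concentration by D/Vd = 1722/172 ≈ 10.012 mg/L.
Steady-state peak Cmax,ss = C₀·R ≈ 10.012 × 1.2561 ≈ 12.576 mg/L.
Steady-state trough Cmin,ss = Cmax,ss·f ≈ 12.576 × 0.2039 ≈ 2.564 mg/L.

2.6 mg/L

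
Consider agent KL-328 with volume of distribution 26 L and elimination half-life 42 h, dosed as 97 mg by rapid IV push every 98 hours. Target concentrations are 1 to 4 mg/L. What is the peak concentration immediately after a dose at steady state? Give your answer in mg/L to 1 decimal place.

τ/t½ = 98/42 ≈ 2.3333, so fraction remaining f = (1/2)^(98/42) ≈ 0.1984.
At steady state, accumulation factor R = 1/(1 − e^(−kτ)) ≈ 1.2475.
Single-dose peak C₀ = D/Vd = 97/26 ≈ 3.731 mg/L.
Steady-state peak Cmax,ss = C₀·R ≈ 3.731 × 1.2475 ≈ 4.654 mg/L.
Peak 4.7 mg/L vs MTC 4 mg/L: exceeds toxic threshold.

4.7 mg/L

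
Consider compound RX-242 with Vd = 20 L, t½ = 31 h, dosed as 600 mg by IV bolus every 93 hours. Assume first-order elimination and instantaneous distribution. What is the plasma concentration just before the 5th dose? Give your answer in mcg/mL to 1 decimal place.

4.3 mcg/mL

f = (1/2)^(τ/t½) = (1/2)^(93/31) ≈ 0.1250.
C₀ = D/Vd = 600/20 ≈ 30.000 mcg/mL.
Before the 5th dose, 4 doses have been given. Superposition: Cmin = C₀·(f + f² + … + f^4).
≈ 30.000 × (0.1250 + 0.0156 + 0.0020 + 0.0002) ≈ 30.000 × 0.1428 ≈ 4.284 mcg/mL.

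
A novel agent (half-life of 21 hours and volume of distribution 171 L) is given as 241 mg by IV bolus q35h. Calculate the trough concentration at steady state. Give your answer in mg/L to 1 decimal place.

0.6 mg/L

k = ln2/t½ = ln2/21 ≈ 0.033007 h⁻¹; fraction remaining f = e^(−kτ) = e^(−0.033007×35) ≈ 0.3150.
Accumulation ratio R = 1/(1 − f) ≈ 1/0.6850 ≈ 1.4599.
Single-dose peak C₀ = D/Vd = 241/171 ≈ 1.409 mg/L.
Cmax,ss = C₀/(1 − f) ≈ 1.409/0.6850 ≈ 2.057 mg/L.
Steady-state trough Cmin,ss = Cmax,ss·f ≈ 2.057 × 0.3150 ≈ 0.648 mg/L.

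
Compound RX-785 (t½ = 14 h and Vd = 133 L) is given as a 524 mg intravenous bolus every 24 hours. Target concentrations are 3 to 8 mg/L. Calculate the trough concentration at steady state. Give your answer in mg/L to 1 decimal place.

1.7 mg/L

Over one 24-h interval, 24/14 ≈ 1.7143 half-lives elapse, leaving f ≈ 0.3048 of each dose.
At steady state, accumulation factor R = 1/(1 − e^(−kτ)) ≈ 1.4384.
Each bolus raises the concentration by D/Vd = 524/133 ≈ 3.940 mg/L.
Steady-state peak Cmax,ss = C₀·R ≈ 3.940 × 1.4384 ≈ 5.667 mg/L.
One interval later, Cmin,ss = Cmax,ss·e^(−kτ) ≈ 5.667 × 0.3048 ≈ 1.727 mg/L.
Trough 1.7 mg/L vs MEC 3 mg/L: subtherapeutic.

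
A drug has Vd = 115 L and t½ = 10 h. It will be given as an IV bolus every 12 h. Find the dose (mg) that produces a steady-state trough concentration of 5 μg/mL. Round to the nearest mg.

746 mg

τ/t½ = 12/10 ≈ 1.2, so f = (1/2)^(12/10) ≈ 0.435275.
Cmin,ss = (D/Vd)·f/(1−f), so D = Cmin,ss·Vd·(1−f)/f.
D = 5 × 115 × (1−f)/f ≈ 5 × 115 × 1.29740 ≈ 746.01 mg.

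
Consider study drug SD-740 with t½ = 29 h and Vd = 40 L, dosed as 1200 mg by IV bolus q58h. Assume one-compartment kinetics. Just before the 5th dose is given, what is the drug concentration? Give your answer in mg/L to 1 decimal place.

10.0 mg/L

f = (1/2)^(τ/t½) = (1/2)^(58/29) ≈ 0.2500.
C₀ = D/Vd = 1200/40 ≈ 30.000 mg/L.
Before the 5th dose, 4 doses have been given. Superposition: Cmin = C₀·(f + f² + … + f^4).
≈ 30.000 × (0.2500 + 0.0625 + 0.0156 + 0.0039) ≈ 30.000 × 0.3320 ≈ 9.960 mg/L.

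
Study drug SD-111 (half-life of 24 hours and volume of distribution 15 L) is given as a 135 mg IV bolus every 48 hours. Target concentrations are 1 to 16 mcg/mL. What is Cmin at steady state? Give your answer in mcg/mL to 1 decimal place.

3.0 mcg/mL

τ = 48 h = 2 half-lives, so f = (1/2)^2 = 0.25.
At steady state, R = 1/(1 − 0.25) = 4/3.
Single-dose peak C₀ = D/Vd = 135/15 = 9 mcg/mL.
Steady-state peak Cmax,ss = C₀·R = 9 × 4/3 ≈ 12.000 mcg/mL.
Steady-state trough Cmin,ss = Cmax,ss·f ≈ 12.000 × 0.25 ≈ 3.000 mcg/mL.
Trough 3.0 mcg/mL vs MEC 1 mcg/mL: adequate.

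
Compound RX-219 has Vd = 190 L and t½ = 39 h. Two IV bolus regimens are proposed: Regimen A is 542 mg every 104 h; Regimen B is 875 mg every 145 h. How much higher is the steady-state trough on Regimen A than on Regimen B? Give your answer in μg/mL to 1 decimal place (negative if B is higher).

Regimen A: f = (1/2)^(104/39) ≈ 0.1575; Cmin,ss = (542/190)·f/(1−f) ≈ 0.533 μg/mL.
Regimen B: f = (1/2)^(145/39) ≈ 0.0760; Cmin,ss = (875/190)·f/(1−f) ≈ 0.379 μg/mL.
Difference ≈ 0.533 − 0.379 ≈ 0.154 μg/mL.

0.2 μg/mL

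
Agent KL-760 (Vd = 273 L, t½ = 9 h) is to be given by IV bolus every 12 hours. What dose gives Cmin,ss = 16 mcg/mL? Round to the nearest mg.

τ/t½ = 12/9 ≈ 1.3333, so f = (1/2)^(12/9) ≈ 0.396850.
Cmin,ss = (D/Vd)·f/(1−f), so D = Cmin,ss·Vd·(1−f)/f.
D = 16 × 273 × (1−f)/f ≈ 16 × 273 × 1.51984 ≈ 6638.66 mg.

6639 mg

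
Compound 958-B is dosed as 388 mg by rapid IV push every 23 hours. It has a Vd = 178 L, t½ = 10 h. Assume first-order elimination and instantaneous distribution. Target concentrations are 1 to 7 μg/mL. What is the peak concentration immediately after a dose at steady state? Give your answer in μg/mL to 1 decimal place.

2.7 μg/mL

k = ln2/t½ = ln2/10 ≈ 0.069315 h⁻¹; fraction remaining f = e^(−kτ) = e^(−0.069315×23) ≈ 0.2031.
Accumulation ratio R = 1/(1 − f) ≈ 1/0.7969 ≈ 1.2549.
Each bolus raises the concentration by D/Vd = 388/178 ≈ 2.180 μg/mL.
Cmax,ss = C₀/(1 − f) ≈ 2.180/0.7969 ≈ 2.736 μg/mL.
Peak 2.7 μg/mL vs MTC 7 μg/mL: below toxic threshold.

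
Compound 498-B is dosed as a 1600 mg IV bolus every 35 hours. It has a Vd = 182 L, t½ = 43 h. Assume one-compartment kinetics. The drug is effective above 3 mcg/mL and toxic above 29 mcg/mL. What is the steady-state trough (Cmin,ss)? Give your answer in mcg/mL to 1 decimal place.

11.6 mcg/mL

Over one 35-h interval, 35/43 ≈ 0.81395 half-lives elapse, leaving f ≈ 0.5688 of each dose.
Single-dose peak C₀ = D/Vd = 1600/182 ≈ 8.791 mcg/mL.
Steady-state trough Cmin,ss = C₀·f/(1−f) ≈ 8.791 × 0.5688/0.4312 ≈ 11.596 mcg/mL.
Trough 11.6 mcg/mL vs MEC 3 mcg/mL: adequate.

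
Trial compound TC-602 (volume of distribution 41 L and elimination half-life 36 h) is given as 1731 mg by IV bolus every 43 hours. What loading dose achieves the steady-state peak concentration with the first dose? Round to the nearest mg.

f = (1/2)^(43/36) ≈ 0.436955; accumulation ratio R = 1/(1−f) ≈ 1.77606.
Loading dose to hit Cmax,ss on first dose: D_load = D_maint·R ≈ 1731 × 1.77606 ≈ 3074.36 mg.

3074 mg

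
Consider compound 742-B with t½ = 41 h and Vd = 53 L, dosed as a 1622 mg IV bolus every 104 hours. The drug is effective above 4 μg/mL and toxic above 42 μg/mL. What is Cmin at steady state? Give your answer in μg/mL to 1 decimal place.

k = ln2/t½ = ln2/41 ≈ 0.016906 h⁻¹; fraction remaining f = e^(−kτ) = e^(−0.016906×104) ≈ 0.1724.
At steady state, accumulation factor R = 1/(1 − e^(−kτ)) ≈ 1.2083.
Single-dose peak C₀ = D/Vd = 1622/53 ≈ 30.604 μg/mL.
Steady-state peak Cmax,ss = C₀·R ≈ 30.604 × 1.2083 ≈ 36.979 μg/mL.
One interval later, Cmin,ss = Cmax,ss·e^(−kτ) ≈ 36.979 × 0.1724 ≈ 6.375 μg/mL.
Trough 6.4 μg/mL vs MEC 4 μg/mL: adequate.

6.4 μg/mL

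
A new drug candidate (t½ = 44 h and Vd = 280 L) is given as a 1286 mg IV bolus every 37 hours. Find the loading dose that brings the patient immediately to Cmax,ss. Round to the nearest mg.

2911 mg

f = (1/2)^(37/44) ≈ 0.558292; accumulation ratio R = 1/(1−f) ≈ 2.26394.
Loading dose to hit Cmax,ss on first dose: D_load = D_maint·R ≈ 1286 × 2.26394 ≈ 2911.43 mg.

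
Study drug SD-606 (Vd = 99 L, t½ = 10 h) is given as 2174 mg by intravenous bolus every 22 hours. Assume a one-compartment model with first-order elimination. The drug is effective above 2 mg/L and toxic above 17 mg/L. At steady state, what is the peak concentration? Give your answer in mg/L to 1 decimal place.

28.1 mg/L

Over one 22-h interval, 22/10 ≈ 2.2 half-lives elapse, leaving f ≈ 0.2176 of each dose.
Accumulation ratio R = 1/(1 − f) ≈ 1/0.7824 ≈ 1.2781.
Single-dose peak C₀ = D/Vd = 2174/99 ≈ 21.960 mg/L.
Steady-state peak Cmax,ss = C₀·R ≈ 21.960 × 1.2781 ≈ 28.067 mg/L.
Peak 28.1 mg/L vs MTC 17 mg/L: exceeds toxic threshold.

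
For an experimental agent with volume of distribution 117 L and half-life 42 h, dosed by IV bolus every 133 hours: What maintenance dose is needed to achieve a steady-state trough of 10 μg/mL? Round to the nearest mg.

9336 mg

τ/t½ = 133/42 ≈ 3.1667, so f = (1/2)^(133/42) ≈ 0.111362.
Cmin,ss = (D/Vd)·f/(1−f), so D = Cmin,ss·Vd·(1−f)/f.
D = 10 × 117 × (1−f)/f ≈ 10 × 117 × 7.97972 ≈ 9336.27 mg.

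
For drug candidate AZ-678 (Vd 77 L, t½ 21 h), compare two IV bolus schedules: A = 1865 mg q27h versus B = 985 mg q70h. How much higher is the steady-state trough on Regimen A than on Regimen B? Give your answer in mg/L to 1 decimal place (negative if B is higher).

15.4 mg/L

Regimen A: f = (1/2)^(27/21) ≈ 0.4102; Cmin,ss = (1865/77)·f/(1−f) ≈ 16.845 mg/L.
Regimen B: f = (1/2)^(70/21) ≈ 0.0992; Cmin,ss = (985/77)·f/(1−f) ≈ 1.409 mg/L.
Difference ≈ 16.845 − 1.409 ≈ 15.436 mg/L.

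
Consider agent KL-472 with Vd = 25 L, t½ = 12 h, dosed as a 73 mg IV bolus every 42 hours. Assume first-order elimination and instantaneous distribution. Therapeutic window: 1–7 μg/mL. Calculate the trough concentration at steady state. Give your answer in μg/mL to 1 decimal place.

k = ln2/t½ = ln2/12 ≈ 0.057762 h⁻¹; fraction remaining f = e^(−kτ) = e^(−0.057762×42) ≈ 0.0884.
At steady state, accumulation factor R = 1/(1 − e^(−kτ)) ≈ 1.0970.
Each bolus raises the concentration by D/Vd = 73/25 ≈ 2.920 μg/mL.
Cmax,ss = C₀/(1 − f) ≈ 2.920/0.9116 ≈ 3.203 μg/mL.
One interval later, Cmin,ss = Cmax,ss·e^(−kτ) ≈ 3.203 × 0.0884 ≈ 0.283 μg/mL.
Trough 0.3 μg/mL vs MEC 1 μg/mL: subtherapeutic.

0.3 μg/mL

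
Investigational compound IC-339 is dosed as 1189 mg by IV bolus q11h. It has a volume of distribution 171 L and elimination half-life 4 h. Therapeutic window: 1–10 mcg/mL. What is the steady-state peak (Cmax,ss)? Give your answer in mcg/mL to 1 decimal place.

8.2 mcg/mL

k = ln2/t½ = ln2/4 ≈ 0.173287 h⁻¹; fraction remaining f = e^(−kτ) = e^(−0.173287×11) ≈ 0.1487.
At steady state, accumulation factor R = 1/(1 − e^(−kτ)) ≈ 1.1747.
Each bolus raises the concentration by D/Vd = 1189/171 ≈ 6.953 mcg/mL.
Steady-state peak Cmax,ss = C₀·R ≈ 6.953 × 1.1747 ≈ 8.168 mcg/mL.
Peak 8.2 mcg/mL vs MTC 10 mcg/mL: below toxic threshold.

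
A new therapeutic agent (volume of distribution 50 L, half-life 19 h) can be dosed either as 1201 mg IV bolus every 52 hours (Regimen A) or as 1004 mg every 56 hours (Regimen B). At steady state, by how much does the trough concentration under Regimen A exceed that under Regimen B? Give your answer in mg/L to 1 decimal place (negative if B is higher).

1.2 mg/L

Regimen A: f = (1/2)^(52/19) ≈ 0.1500; Cmin,ss = (1201/50)·f/(1−f) ≈ 4.239 mg/L.
Regimen B: f = (1/2)^(56/19) ≈ 0.1296; Cmin,ss = (1004/50)·f/(1−f) ≈ 2.990 mg/L.
Difference ≈ 4.239 − 2.990 ≈ 1.249 mg/L.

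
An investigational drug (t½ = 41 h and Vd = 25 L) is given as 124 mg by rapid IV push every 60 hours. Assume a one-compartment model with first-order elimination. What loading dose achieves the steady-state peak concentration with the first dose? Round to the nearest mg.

f = (1/2)^(60/41) ≈ 0.362634; accumulation ratio R = 1/(1−f) ≈ 1.56896.
Loading dose to hit Cmax,ss on first dose: D_load = D_maint·R ≈ 124 × 1.56896 ≈ 194.55 mg.

195 mg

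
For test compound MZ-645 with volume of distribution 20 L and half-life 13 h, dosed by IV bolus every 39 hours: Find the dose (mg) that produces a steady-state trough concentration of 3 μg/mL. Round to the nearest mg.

420 mg

τ/t½ = 39/13 ≈ 3, so f = (1/2)^(39/13) ≈ 0.125000.
Cmin,ss = (D/Vd)·f/(1−f), so D = Cmin,ss·Vd·(1−f)/f.
D = 3 × 20 × (1−f)/f ≈ 3 × 20 × 7.00000 ≈ 420.00 mg.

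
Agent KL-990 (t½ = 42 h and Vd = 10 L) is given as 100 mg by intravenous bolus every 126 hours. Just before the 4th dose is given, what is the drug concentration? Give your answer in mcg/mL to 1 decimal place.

1.4 mcg/mL

f = (1/2)^(τ/t½) = (1/2)^(126/42) ≈ 0.1250.
C₀ = D/Vd = 100/10 ≈ 10.000 mcg/mL.
Before the 4th dose, 3 doses have been given. Superposition: Cmin = C₀·(f + f² + … + f^3).
≈ 10.000 × (0.1250 + 0.0156 + 0.0020) ≈ 10.000 × 0.1426 ≈ 1.426 mcg/mL.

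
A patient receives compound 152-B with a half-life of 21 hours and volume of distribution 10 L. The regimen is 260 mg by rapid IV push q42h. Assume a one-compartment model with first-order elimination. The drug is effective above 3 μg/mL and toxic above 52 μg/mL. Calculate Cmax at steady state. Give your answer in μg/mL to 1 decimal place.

34.7 μg/mL

τ = 42 h = 2 half-lives, so f = (1/2)^2 = 0.25.
At steady state, R = 1/(1 − 0.25) = 4/3.
Single-dose peak C₀ = D/Vd = 260/10 = 26 μg/mL.
Steady-state peak Cmax,ss = C₀·R = 26 × 4/3 ≈ 34.667 μg/mL.
Peak 34.7 μg/mL vs MTC 52 μg/mL: below toxic threshold.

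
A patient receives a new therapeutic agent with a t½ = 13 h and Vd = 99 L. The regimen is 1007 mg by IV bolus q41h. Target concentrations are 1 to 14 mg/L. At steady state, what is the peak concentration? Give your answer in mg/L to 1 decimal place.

11.5 mg/L

τ/t½ = 41/13 ≈ 3.1538, so fraction remaining f = (1/2)^(41/13) ≈ 0.1124.
Accumulation ratio R = 1/(1 − f) ≈ 1/0.8876 ≈ 1.1266.
Each bolus raises the concentration by D/Vd = 1007/99 ≈ 10.172 mg/L.
Steady-state peak Cmax,ss = C₀·R ≈ 10.172 × 1.1266 ≈ 11.460 mg/L.
Peak 11.5 mg/L vs MTC 14 mg/L: below toxic threshold.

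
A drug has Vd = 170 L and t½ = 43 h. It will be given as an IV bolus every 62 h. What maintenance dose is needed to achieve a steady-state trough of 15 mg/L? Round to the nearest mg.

τ/t½ = 62/43 ≈ 1.4419, so f = (1/2)^(62/43) ≈ 0.368092.
Cmin,ss = (D/Vd)·f/(1−f), so D = Cmin,ss·Vd·(1−f)/f.
D = 15 × 170 × (1−f)/f ≈ 15 × 170 × 1.71671 ≈ 4377.61 mg.

4378 mg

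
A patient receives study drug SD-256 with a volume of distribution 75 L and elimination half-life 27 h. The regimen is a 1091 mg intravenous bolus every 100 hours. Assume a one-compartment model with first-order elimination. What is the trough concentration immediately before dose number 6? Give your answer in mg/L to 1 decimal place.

f = (1/2)^(τ/t½) = (1/2)^(100/27) ≈ 0.0767.
C₀ = D/Vd = 1091/75 ≈ 14.547 mg/L.
Before the 6th dose, 5 doses have been given. Superposition: Cmin = C₀·(f + f² + … + f^5).
≈ 14.547 × (0.0767 + 0.0059 + 0.0005 + 0.0000 + 0.0000) ≈ 14.547 × 0.0831 ≈ 1.209 mg/L.

1.2 mg/L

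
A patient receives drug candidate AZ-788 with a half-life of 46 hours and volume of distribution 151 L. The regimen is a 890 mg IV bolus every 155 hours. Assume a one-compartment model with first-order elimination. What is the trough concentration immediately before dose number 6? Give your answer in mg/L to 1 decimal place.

0.6 mg/L

f = (1/2)^(τ/t½) = (1/2)^(155/46) ≈ 0.0968.
C₀ = D/Vd = 890/151 ≈ 5.894 mg/L.
Before the 6th dose, 5 doses have been given. Superposition: Cmin = C₀·(f + f² + … + f^5).
≈ 5.894 × (0.0968 + 0.0094 + 0.0009 + 0.0001 + 0.0000) ≈ 5.894 × 0.1072 ≈ 0.632 mg/L.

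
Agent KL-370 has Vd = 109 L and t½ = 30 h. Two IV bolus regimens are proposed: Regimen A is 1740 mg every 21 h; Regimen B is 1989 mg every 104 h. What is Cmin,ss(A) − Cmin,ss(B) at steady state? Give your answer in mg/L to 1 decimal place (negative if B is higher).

Regimen A: f = (1/2)^(21/30) ≈ 0.6156; Cmin,ss = (1740/109)·f/(1−f) ≈ 25.565 mg/L.
Regimen B: f = (1/2)^(104/30) ≈ 0.0905; Cmin,ss = (1989/109)·f/(1−f) ≈ 1.816 mg/L.
Difference ≈ 25.565 − 1.816 ≈ 23.749 mg/L.

23.7 mg/L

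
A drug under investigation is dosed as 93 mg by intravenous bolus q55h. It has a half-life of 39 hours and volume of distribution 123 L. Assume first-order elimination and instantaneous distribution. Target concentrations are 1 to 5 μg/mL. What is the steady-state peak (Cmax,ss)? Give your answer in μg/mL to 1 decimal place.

1.2 μg/mL

k = ln2/t½ = ln2/39 ≈ 0.017773 h⁻¹; fraction remaining f = e^(−kτ) = e^(−0.017773×55) ≈ 0.3762.
Accumulation ratio R = 1/(1 − f) ≈ 1/0.6238 ≈ 1.6031.
Each bolus raises the concentration by D/Vd = 93/123 ≈ 0.756 μg/mL.
Cmax,ss = C₀/(1 − f) ≈ 0.756/0.6238 ≈ 1.212 μg/mL.
Peak 1.2 μg/mL vs MTC 5 μg/mL: below toxic threshold.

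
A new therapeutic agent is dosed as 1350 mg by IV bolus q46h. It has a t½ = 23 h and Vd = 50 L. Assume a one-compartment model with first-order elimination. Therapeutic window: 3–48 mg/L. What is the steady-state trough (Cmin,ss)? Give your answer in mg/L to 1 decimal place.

The dosing interval is 2 half-lives, so f = 2^(−2) = 0.25.
At steady state, R = 1/(1 − 0.25) = 4/3.
Single-dose peak C₀ = D/Vd = 1350/50 = 27 mg/L.
Steady-state peak Cmax,ss = C₀·R = 27 × 4/3 ≈ 36.000 mg/L.
Steady-state trough Cmin,ss = Cmax,ss·f ≈ 36.000 × 0.25 ≈ 9.000 mg/L.
Trough 9.0 mg/L vs MEC 3 mg/L: adequate.

9.0 mg/L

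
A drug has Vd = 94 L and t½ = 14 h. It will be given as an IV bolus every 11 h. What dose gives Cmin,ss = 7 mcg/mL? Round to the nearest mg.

τ/t½ = 11/14 ≈ 0.78571, so f = (1/2)^(11/14) ≈ 0.580065.
Cmin,ss = (D/Vd)·f/(1−f), so D = Cmin,ss·Vd·(1−f)/f.
D = 7 × 94 × (1−f)/f ≈ 7 × 94 × 0.72394 ≈ 476.35 mg.

476 mg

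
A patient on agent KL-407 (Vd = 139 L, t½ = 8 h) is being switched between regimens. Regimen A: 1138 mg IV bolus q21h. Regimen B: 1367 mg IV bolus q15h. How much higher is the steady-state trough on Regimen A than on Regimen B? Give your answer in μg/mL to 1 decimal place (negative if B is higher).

-2.1 μg/mL

Regimen A: f = (1/2)^(21/8) ≈ 0.1621; Cmin,ss = (1138/139)·f/(1−f) ≈ 1.584 μg/mL.
Regimen B: f = (1/2)^(15/8) ≈ 0.2726; Cmin,ss = (1367/139)·f/(1−f) ≈ 3.686 μg/mL.
Difference ≈ 1.584 − 3.686 ≈ -2.102 μg/mL.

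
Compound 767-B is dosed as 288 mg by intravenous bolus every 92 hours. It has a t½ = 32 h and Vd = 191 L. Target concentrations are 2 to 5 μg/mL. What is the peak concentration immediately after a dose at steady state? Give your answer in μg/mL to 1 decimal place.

1.7 μg/mL

k = ln2/t½ = ln2/32 ≈ 0.021661 h⁻¹; fraction remaining f = e^(−kτ) = e^(−0.021661×92) ≈ 0.1363.
Accumulation ratio R = 1/(1 − f) ≈ 1/0.8637 ≈ 1.1578.
Single-dose peak C₀ = D/Vd = 288/191 ≈ 1.508 μg/mL.
Cmax,ss = C₀/(1 − f) ≈ 1.508/0.8637 ≈ 1.746 μg/mL.
Peak 1.7 μg/mL vs MTC 5 μg/mL: below toxic threshold.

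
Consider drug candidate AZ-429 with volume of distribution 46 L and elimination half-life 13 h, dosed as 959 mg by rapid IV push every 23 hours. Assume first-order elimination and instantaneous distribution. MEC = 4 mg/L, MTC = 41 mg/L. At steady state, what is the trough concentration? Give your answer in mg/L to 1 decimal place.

Over one 23-h interval, 23/13 ≈ 1.7692 half-lives elapse, leaving f ≈ 0.2934 of each dose.
Accumulation ratio R = 1/(1 − f) ≈ 1/0.7066 ≈ 1.4152.
Each bolus raises the concentration by D/Vd = 959/46 ≈ 20.848 mg/L.
Cmax,ss = C₀/(1 − f) ≈ 20.848/0.7066 ≈ 29.505 mg/L.
One interval later, Cmin,ss = Cmax,ss·e^(−kτ) ≈ 29.505 × 0.2934 ≈ 8.657 mg/L.
Trough 8.7 mg/L vs MEC 4 mg/L: adequate.

8.7 mg/L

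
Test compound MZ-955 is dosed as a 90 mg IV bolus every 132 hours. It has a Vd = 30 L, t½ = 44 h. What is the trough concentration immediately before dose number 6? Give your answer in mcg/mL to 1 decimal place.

f = (1/2)^(τ/t½) = (1/2)^(132/44) ≈ 0.1250.
C₀ = D/Vd = 90/30 ≈ 3.000 mcg/mL.
Before the 6th dose, 5 doses have been given. Superposition: Cmin = C₀·(f + f² + … + f^5).
≈ 3.000 × (0.1250 + 0.0156 + 0.0020 + 0.0002 + 0.0000) ≈ 3.000 × 0.1428 ≈ 0.428 mcg/mL.

0.4 mcg/mL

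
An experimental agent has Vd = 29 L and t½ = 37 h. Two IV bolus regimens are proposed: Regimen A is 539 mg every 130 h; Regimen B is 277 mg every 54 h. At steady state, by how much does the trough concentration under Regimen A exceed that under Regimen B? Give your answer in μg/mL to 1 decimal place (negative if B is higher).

-3.7 μg/mL

Regimen A: f = (1/2)^(130/37) ≈ 0.0876; Cmin,ss = (539/29)·f/(1−f) ≈ 1.784 μg/mL.
Regimen B: f = (1/2)^(54/37) ≈ 0.3636; Cmin,ss = (277/29)·f/(1−f) ≈ 5.457 μg/mL.
Difference ≈ 1.784 − 5.457 ≈ -3.673 μg/mL.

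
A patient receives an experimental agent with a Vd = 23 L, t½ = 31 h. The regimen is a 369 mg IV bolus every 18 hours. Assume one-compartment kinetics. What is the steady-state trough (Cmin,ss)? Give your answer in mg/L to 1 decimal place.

32.4 mg/L

Over one 18-h interval, 18/31 ≈ 0.58065 half-lives elapse, leaving f ≈ 0.6687 of each dose.
Each bolus raises the concentration by D/Vd = 369/23 ≈ 16.043 mg/L.
Steady-state trough Cmin,ss = C₀·f/(1−f) ≈ 16.043 × 0.6687/0.3313 ≈ 32.381 mg/L.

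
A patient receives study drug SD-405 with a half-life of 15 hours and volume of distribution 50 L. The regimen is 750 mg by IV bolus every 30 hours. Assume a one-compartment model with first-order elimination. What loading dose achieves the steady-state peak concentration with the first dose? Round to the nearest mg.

1000 mg

f = (1/2)^(30/15) ≈ 0.250000; accumulation ratio R = 1/(1−f) ≈ 1.33333.
Loading dose to hit Cmax,ss on first dose: D_load = D_maint·R ≈ 750 × 1.33333 ≈ 1000.00 mg.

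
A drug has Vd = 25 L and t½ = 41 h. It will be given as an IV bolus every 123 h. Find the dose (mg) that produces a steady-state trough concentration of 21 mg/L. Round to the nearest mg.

τ/t½ = 123/41 ≈ 3, so f = (1/2)^(123/41) ≈ 0.125000.
Cmin,ss = (D/Vd)·f/(1−f), so D = Cmin,ss·Vd·(1−f)/f.
D = 21 × 25 × (1−f)/f ≈ 21 × 25 × 7.00000 ≈ 3675.00 mg.

3675 mg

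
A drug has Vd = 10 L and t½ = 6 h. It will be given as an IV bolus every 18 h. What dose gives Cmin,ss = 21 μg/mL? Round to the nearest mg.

τ/t½ = 18/6 ≈ 3, so f = (1/2)^(18/6) ≈ 0.125000.
Cmin,ss = (D/Vd)·f/(1−f), so D = Cmin,ss·Vd·(1−f)/f.
D = 21 × 10 × (1−f)/f ≈ 21 × 10 × 7.00000 ≈ 1470.00 mg.

1470 mg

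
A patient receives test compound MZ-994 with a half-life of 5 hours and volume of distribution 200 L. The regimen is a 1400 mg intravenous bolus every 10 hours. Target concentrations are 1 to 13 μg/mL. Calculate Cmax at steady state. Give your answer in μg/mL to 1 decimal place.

τ = 10 h = 2 half-lives, so f = (1/2)^2 = 0.25.
Accumulation ratio R = 1/(1 − f) = 1/0.75 = 4/3.
Single-dose peak C₀ = D/Vd = 1400/200 = 7 μg/mL.
Steady-state peak Cmax,ss = C₀·R = 7 × 4/3 ≈ 9.333 μg/mL.
Peak 9.3 μg/mL vs MTC 13 μg/mL: below toxic threshold.

9.3 μg/mL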